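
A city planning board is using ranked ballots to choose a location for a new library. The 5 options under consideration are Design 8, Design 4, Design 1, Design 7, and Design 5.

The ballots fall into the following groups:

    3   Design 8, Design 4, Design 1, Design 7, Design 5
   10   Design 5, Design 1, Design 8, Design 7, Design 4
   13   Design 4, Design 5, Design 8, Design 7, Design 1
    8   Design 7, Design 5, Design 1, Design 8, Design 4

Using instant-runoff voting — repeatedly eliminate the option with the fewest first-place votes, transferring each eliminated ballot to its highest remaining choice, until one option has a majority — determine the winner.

Design 5

Round 1: Design 4 13, Design 5 10, Design 7 8, Design 8 3, Design 1 0. Design 1 has the fewest and is eliminated.
Round 2: Design 4 13, Design 5 10, Design 7 8, Design 8 3. Design 8 has the fewest and is eliminated.
Round 3: Design 4 16, Design 5 10, Design 7 8. Design 7 has the fewest and is eliminated.
Round 4: Design 5 18, Design 4 16. Design 5 has a majority.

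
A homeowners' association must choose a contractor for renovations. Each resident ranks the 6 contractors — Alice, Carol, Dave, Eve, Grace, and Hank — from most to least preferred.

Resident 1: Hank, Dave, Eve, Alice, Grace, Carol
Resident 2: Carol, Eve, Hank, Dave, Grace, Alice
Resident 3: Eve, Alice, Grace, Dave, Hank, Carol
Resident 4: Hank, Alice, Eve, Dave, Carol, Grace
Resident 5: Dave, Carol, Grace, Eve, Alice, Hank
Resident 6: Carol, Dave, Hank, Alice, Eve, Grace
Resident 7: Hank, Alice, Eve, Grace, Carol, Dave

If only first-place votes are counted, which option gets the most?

First-place vote totals:
  Alice: 0
  Carol: 2
  Dave: 1
  Eve: 1
  Grace: 0
  Hank: 3
Hank has the most first-place votes.

Hank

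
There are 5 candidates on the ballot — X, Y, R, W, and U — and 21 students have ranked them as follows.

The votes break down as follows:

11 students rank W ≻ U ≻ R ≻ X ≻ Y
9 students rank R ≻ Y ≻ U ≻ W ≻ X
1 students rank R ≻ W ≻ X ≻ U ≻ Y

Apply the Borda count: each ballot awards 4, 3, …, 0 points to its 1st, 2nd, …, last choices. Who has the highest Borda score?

Borda scores:
  X: 11·1 + 9·0 + 2 = 13
  Y: 11·0 + 9·3 + 0 = 27
  R: 11·2 + 9·4 + 4 = 62
  W: 11·4 + 9·1 + 3 = 56
  U: 11·3 + 9·2 + 1 = 52
R has the highest total.

R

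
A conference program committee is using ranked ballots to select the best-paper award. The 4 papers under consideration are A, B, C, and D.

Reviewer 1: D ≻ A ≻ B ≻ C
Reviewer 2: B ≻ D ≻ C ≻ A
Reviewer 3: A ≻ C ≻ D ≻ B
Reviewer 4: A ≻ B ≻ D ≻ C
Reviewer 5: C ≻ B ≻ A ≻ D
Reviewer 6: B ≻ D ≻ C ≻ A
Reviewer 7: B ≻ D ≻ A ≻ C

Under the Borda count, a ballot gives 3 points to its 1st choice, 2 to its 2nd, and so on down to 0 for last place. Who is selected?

Borda scores:
  A: 2 + 0 + 3 + 3 + 1 + 0 + 1 = 10
  B: 1 + 3 + 0 + 2 + 2 + 3 + 3 = 14
  C: 0 + 1 + 2 + 0 + 3 + 1 + 0 = 7
  D: 3 + 2 + 1 + 1 + 0 + 2 + 2 = 11
B has the highest total.

B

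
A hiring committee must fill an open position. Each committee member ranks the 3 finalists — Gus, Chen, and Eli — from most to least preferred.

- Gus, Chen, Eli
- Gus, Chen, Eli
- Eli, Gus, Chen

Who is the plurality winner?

Gus

First-place vote totals:
  Gus: 2
  Chen: 0
  Eli: 1
Gus has the most first-place votes.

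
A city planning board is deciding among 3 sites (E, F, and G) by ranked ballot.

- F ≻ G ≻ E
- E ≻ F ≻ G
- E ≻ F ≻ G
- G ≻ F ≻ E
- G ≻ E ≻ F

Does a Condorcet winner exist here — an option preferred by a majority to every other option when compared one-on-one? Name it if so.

There is no Condorcet winner

Head-to-head results (5 voters total):
E vs F: E wins 3–2.
E vs G: G wins 3–2.
F vs G: F wins 3–2.
No candidate beats all others: E beats F beats G beats E, a majority cycle.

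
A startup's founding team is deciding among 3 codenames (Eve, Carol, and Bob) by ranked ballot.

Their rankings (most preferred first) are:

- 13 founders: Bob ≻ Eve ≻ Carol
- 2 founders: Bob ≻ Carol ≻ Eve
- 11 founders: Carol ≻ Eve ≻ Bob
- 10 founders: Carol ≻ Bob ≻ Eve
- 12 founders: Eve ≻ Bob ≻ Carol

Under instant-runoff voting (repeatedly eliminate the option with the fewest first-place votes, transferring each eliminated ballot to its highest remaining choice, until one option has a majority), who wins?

Round 1: Carol 21, Bob 15, Eve 12. Eve has the fewest and is eliminated.
Round 2: Bob 27, Carol 21. Bob has a majority.

Bob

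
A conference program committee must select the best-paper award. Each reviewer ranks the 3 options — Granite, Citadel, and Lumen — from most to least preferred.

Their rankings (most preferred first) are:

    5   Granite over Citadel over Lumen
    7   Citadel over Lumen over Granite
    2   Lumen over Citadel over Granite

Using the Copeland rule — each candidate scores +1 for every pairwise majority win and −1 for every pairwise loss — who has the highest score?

Citadel

Pairwise results:
  Granite vs Citadel: Citadel wins 9–5.
  Granite vs Lumen: Lumen wins 9–5.
  Citadel vs Lumen: Citadel wins 12–2.
Copeland scores (wins − losses):
  Granite: 0 − 2 = -2
  Citadel: 2 − 0 = 2
  Lumen: 1 − 1 = 0
Citadel has the best Copeland score.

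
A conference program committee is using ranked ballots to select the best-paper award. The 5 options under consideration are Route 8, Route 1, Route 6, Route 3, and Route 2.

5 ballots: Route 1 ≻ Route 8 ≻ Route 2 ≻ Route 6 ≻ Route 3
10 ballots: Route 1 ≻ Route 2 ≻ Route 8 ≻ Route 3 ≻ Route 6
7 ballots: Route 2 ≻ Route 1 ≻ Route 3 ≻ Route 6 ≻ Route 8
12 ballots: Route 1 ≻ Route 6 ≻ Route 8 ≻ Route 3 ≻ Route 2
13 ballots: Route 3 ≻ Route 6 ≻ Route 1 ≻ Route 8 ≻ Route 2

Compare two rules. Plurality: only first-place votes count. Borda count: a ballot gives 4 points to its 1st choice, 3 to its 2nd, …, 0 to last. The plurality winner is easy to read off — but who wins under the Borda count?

Plurality first-place counts: Route 8 0, Route 1 27, Route 6 0, Route 3 13, Route 2 7 → Route 1.
Borda totals: Route 8 72, Route 1 155, Route 6 87, Route 3 88, Route 2 68 → Route 1.

Route 1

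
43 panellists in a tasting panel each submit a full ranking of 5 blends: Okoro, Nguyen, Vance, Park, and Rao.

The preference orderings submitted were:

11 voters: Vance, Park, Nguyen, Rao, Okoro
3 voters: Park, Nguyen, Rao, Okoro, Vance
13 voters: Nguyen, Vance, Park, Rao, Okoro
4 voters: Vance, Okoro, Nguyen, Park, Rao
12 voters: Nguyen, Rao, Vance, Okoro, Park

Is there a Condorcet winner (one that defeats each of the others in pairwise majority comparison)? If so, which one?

Head-to-head results (43 voters total):
Okoro vs Nguyen: Nguyen wins 39–4.
Okoro vs Vance: Vance wins 40–3.
Okoro vs Park: Park wins 27–16.
Okoro vs Rao: Rao wins 39–4.
Nguyen vs Vance: Nguyen wins 28–15.
Nguyen vs Park: Nguyen wins 29–14.
Nguyen vs Rao: Nguyen wins 43–0.
Vance vs Park: Vance wins 40–3.
Vance vs Rao: Vance wins 28–15.
Park vs Rao: Park wins 31–12.
Nguyen beats each rival — Okoro (39–4), Vance (28–15), Park (29–14), Rao (43–0) — so Nguyen is the Condorcet winner.

Nguyen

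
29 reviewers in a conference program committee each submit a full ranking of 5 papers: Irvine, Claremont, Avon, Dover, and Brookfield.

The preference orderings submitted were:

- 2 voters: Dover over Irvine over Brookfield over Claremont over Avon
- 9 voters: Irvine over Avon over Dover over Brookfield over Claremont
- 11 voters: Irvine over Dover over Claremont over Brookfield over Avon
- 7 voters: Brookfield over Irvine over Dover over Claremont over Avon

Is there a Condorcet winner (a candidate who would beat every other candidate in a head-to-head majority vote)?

Yes

Head-to-head results (29 voters total):
Irvine vs Claremont: Irvine wins 29–0.
Irvine vs Avon: Irvine wins 29–0.
Irvine vs Dover: Irvine wins 27–2.
Irvine vs Brookfield: Irvine wins 22–7.
Claremont vs Avon: Claremont wins 20–9.
Claremont vs Dover: Dover wins 29–0.
Claremont vs Brookfield: Brookfield wins 18–11.
Avon vs Dover: Dover wins 20–9.
Avon vs Brookfield: Brookfield wins 20–9.
Dover vs Brookfield: Dover wins 22–7.
Irvine beats each rival — Claremont (29–0), Avon (29–0), Dover (27–2), Brookfield (22–7) — so Irvine is the Condorcet winner.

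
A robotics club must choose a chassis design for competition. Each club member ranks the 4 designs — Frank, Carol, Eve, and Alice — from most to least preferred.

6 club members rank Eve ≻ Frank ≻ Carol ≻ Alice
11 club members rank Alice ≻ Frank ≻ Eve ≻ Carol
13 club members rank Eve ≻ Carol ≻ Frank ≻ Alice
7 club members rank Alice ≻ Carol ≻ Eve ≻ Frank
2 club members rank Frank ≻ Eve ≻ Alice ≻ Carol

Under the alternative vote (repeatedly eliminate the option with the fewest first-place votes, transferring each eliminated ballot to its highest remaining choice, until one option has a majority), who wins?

Round 1: Eve 19, Alice 18, Frank 2, Carol 0. Carol has the fewest and is eliminated.
Round 2: Eve 19, Alice 18, Frank 2. Frank has the fewest and is eliminated.
Round 3: Eve 21, Alice 18. Eve has a majority.

Eve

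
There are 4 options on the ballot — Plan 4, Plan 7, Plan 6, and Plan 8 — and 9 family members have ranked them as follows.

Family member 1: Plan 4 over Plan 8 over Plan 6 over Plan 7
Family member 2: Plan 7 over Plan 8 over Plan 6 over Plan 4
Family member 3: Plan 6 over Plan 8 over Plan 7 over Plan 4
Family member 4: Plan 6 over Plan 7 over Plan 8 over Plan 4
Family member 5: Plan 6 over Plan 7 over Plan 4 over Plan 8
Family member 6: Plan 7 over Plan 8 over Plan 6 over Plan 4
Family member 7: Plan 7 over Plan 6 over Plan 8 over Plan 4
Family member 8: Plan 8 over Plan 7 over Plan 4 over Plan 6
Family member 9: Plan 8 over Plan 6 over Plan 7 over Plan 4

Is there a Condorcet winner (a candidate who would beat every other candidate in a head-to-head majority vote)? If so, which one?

There is no Condorcet winner

Head-to-head results (9 voters total):
Plan 4 vs Plan 7: Plan 7 wins 8–1.
Plan 4 vs Plan 6: Plan 6 wins 7–2.
Plan 4 vs Plan 8: Plan 8 wins 7–2.
Plan 7 vs Plan 6: Plan 6 wins 5–4.
Plan 7 vs Plan 8: Plan 7 wins 5–4.
Plan 6 vs Plan 8: Plan 8 wins 5–4.
No candidate beats all others: Plan 7 beats Plan 8 beats Plan 6 beats Plan 7, a majority cycle.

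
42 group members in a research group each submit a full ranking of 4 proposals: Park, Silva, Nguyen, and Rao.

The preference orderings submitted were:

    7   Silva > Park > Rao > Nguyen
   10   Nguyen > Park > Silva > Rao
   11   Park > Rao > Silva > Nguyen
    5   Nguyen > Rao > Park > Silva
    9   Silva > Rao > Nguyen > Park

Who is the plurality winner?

Silva

First-place vote totals:
  Park: 11
  Silva: 16
  Nguyen: 15
  Rao: 0
Silva has the most first-place votes.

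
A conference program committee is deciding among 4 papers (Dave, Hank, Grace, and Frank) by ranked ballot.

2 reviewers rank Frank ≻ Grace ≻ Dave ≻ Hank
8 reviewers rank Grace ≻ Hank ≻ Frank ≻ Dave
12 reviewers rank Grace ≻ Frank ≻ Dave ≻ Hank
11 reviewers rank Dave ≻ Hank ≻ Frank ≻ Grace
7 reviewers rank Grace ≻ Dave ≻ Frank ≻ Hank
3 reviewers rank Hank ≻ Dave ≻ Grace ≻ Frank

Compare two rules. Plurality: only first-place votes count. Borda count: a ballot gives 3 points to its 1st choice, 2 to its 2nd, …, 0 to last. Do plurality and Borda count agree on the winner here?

Yes

Plurality first-place counts: Dave 11, Hank 3, Grace 27, Frank 2 → Grace.
Borda totals: Dave 67, Hank 47, Grace 88, Frank 56 → Grace.
The two rules agree on Grace.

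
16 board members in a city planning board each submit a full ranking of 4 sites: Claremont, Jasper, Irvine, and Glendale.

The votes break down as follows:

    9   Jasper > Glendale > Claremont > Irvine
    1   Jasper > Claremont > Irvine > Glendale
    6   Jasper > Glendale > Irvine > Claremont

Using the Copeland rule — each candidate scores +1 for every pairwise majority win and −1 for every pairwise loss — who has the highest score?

Pairwise results:
  Claremont vs Jasper: Jasper wins 16–0.
  Claremont vs Irvine: Claremont wins 10–6.
  Claremont vs Glendale: Glendale wins 15–1.
  Jasper vs Irvine: Jasper wins 16–0.
  Jasper vs Glendale: Jasper wins 16–0.
  Irvine vs Glendale: Glendale wins 15–1.
Copeland scores (wins − losses):
  Claremont: 1 − 2 = -1
  Jasper: 3 − 0 = 3
  Irvine: 0 − 3 = -3
  Glendale: 2 − 1 = 1
Jasper has the best Copeland score.

Jasper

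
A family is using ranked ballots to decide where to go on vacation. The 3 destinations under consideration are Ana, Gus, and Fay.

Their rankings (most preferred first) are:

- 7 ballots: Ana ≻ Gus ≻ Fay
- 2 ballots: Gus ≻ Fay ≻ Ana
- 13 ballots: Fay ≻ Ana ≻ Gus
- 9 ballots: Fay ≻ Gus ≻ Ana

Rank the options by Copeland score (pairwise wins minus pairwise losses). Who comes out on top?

Fay

Pairwise results:
  Ana vs Gus: Ana wins 20–11.
  Ana vs Fay: Fay wins 24–7.
  Gus vs Fay: Fay wins 22–9.
Copeland scores (wins − losses):
  Ana: 1 − 1 = 0
  Gus: 0 − 2 = -2
  Fay: 2 − 0 = 2
Fay has the best Copeland score.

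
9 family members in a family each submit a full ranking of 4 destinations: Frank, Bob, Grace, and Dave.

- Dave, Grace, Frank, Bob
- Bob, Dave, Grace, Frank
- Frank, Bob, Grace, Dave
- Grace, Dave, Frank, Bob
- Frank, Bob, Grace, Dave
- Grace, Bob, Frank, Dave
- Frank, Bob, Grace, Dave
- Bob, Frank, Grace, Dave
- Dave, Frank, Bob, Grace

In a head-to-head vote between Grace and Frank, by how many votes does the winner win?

Ballots ranking Grace above Frank: 4.
Ballots ranking Frank above Grace: 5.
Frank wins 5–4, a margin of 1.

1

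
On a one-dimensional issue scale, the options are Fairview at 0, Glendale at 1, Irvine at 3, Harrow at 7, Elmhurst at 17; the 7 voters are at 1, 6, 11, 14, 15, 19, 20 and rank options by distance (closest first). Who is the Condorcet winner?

With single-peaked preferences on a line, the Condorcet winner is the candidate closest to the median voter.
The median voter (position 14) is closest to Elmhurst at 17.
Check: Elmhurst vs Irvine — voters closer to Elmhurst: 5 of 7.

Elmhurst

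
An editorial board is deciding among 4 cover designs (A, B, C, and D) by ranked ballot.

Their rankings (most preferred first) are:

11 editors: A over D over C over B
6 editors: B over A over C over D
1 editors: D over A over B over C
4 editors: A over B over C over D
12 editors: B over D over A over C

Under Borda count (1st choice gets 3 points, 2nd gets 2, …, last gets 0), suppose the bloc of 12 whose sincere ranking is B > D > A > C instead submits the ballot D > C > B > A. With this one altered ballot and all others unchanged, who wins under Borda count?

D

Borda totals with the altered ballot: A 59, B 39, C 45, D 61.
The switch changes the winner from A to D.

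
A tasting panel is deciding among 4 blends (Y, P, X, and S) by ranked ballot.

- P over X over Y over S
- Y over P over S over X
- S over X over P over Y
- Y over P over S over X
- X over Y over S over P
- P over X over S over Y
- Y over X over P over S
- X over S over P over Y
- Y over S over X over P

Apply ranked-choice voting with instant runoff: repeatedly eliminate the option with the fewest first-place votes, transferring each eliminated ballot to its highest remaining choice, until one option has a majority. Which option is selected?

Round 1: Y 4, P 2, X 2, S 1. S has the fewest and is eliminated.
Round 2: Y 4, X 3, P 2. P has the fewest and is eliminated.
Round 3: X 5, Y 4. X has a majority.

X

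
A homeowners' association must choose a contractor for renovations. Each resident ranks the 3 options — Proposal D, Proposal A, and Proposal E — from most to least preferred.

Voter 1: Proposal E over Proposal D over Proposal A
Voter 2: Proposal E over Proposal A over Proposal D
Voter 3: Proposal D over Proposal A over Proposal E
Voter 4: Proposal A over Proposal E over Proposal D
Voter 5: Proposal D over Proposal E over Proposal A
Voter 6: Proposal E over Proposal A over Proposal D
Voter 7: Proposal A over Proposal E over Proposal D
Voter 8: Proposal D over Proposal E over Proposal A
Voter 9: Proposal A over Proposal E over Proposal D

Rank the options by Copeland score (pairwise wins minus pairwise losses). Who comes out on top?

Pairwise results:
  Proposal D vs Proposal A: Proposal A wins 5–4.
  Proposal D vs Proposal E: Proposal E wins 6–3.
  Proposal A vs Proposal E: Proposal E wins 5–4.
Copeland scores (wins − losses):
  Proposal D: 0 − 2 = -2
  Proposal A: 1 − 1 = 0
  Proposal E: 2 − 0 = 2
Proposal E has the best Copeland score.

Proposal E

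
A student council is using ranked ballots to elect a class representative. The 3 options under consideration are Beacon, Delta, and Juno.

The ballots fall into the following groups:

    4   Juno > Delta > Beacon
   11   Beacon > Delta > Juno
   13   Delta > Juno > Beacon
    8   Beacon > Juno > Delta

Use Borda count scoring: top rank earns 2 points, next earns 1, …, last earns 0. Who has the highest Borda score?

Delta

Borda scores:
  Beacon: 4·0 + 11·2 + 13·0 + 8·2 = 38
  Delta: 4·1 + 11·1 + 13·2 + 8·0 = 41
  Juno: 4·2 + 11·0 + 13·1 + 8·1 = 29
Delta has the highest total.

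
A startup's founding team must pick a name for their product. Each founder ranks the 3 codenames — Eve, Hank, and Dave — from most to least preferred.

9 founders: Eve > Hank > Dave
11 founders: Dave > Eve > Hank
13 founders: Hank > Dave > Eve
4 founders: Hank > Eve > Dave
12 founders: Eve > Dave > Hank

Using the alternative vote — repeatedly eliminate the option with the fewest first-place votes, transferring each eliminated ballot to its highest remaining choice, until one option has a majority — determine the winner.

Eve

Round 1: Eve 21, Hank 17, Dave 11. Dave has the fewest and is eliminated.
Round 2: Eve 32, Hank 17. Eve has a majority.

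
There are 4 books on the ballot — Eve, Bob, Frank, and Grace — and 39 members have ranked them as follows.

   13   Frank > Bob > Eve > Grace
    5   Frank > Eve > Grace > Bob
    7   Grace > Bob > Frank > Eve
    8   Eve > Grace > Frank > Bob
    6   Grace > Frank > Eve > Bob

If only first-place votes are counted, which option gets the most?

Frank

First-place vote totals:
  Eve: 8
  Bob: 0
  Frank: 18
  Grace: 13
Frank has the most first-place votes.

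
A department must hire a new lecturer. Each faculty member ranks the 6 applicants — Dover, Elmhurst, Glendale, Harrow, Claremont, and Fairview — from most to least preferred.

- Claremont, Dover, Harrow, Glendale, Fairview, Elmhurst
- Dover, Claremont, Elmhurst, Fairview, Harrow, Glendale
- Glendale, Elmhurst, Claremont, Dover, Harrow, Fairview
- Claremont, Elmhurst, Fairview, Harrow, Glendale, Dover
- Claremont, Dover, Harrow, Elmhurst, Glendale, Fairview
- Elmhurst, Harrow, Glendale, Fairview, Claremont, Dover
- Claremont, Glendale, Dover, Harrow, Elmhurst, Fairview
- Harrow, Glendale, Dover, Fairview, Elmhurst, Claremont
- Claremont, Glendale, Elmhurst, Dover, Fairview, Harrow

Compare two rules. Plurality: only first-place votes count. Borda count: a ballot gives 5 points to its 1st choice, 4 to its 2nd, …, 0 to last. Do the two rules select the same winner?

Yes

Plurality first-place counts: Dover 1, Elmhurst 1, Glendale 1, Harrow 1, Claremont 5, Fairview 0 → Claremont.
Borda totals: Dover 23, Elmhurst 23, Glendale 24, Harrow 21, Claremont 33, Fairview 11 → Claremont.
The two rules agree on Claremont.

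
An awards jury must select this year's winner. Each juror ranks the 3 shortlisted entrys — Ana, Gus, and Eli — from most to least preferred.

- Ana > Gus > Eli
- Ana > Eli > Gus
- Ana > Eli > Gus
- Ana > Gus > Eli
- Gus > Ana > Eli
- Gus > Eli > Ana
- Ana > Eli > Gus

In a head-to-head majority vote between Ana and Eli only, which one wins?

Ballots ranking Ana above Eli: 6.
Ballots ranking Eli above Ana: 1.
Ana wins the head-to-head, 6–1.

Ana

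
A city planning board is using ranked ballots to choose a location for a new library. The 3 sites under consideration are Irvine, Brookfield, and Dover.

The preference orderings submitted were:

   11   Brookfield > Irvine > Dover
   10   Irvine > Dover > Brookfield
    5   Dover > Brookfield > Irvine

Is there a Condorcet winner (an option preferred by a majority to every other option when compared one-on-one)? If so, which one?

No Condorcet winner

Head-to-head results (26 voters total):
Irvine vs Brookfield: Brookfield wins 16–10.
Irvine vs Dover: Irvine wins 21–5.
Brookfield vs Dover: Dover wins 15–11.
No candidate beats all others: Irvine beats Dover beats Brookfield beats Irvine, a majority cycle.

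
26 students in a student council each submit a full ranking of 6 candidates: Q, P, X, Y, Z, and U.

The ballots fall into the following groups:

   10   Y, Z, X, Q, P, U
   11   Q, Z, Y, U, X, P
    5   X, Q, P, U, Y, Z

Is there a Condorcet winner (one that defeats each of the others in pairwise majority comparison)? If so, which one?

None — there is no Condorcet winner

Head-to-head results (26 voters total):
Q vs P: Q wins 26–0.
Q vs X: X wins 15–11.
Q vs Y: Q wins 16–10.
Q vs Z: Q wins 16–10.
Q vs U: Q wins 26–0.
P vs X: X wins 26–0.
P vs Y: Y wins 21–5.
P vs Z: Z wins 21–5.
P vs U: P wins 15–11.
X vs Y: Y wins 21–5.
X vs Z: Z wins 21–5.
X vs U: X wins 15–11.
Y vs Z: Y wins 15–11.
Y vs U: Y wins 21–5.
Z vs U: Z wins 21–5.
No candidate beats all others: Q beats Y beats X beats Q, a majority cycle.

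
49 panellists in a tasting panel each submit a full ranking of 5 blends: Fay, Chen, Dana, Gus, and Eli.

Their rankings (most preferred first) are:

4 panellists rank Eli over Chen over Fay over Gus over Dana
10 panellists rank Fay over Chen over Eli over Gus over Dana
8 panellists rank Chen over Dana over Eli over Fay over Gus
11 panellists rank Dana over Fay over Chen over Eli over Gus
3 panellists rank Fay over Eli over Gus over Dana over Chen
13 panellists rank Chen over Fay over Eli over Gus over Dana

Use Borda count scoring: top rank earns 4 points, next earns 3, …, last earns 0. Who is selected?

Borda scores:
  Fay: 4·2 + 10·4 + 8·1 + 11·3 + 3·4 + 13·3 = 140
  Chen: 4·3 + 10·3 + 8·4 + 11·2 + 3·0 + 13·4 = 148
  Dana: 4·0 + 10·0 + 8·3 + 11·4 + 3·1 + 13·0 = 71
  Gus: 4·1 + 10·1 + 8·0 + 11·0 + 3·2 + 13·1 = 33
  Eli: 4·4 + 10·2 + 8·2 + 11·1 + 3·3 + 13·2 = 98
Chen has the highest total.

Chen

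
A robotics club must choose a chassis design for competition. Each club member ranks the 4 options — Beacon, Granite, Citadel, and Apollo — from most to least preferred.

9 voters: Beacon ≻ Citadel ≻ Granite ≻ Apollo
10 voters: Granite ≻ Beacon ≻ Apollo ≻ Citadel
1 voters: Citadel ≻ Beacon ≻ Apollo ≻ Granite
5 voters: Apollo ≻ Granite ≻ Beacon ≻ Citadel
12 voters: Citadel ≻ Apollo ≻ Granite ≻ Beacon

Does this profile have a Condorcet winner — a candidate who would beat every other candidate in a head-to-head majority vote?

No

Head-to-head results (37 voters total):
Beacon vs Granite: Granite wins 27–10.
Beacon vs Citadel: Beacon wins 24–13.
Beacon vs Apollo: Beacon wins 20–17.
Granite vs Citadel: Citadel wins 22–15.
Granite vs Apollo: Granite wins 19–18.
Citadel vs Apollo: Citadel wins 22–15.
No candidate beats all others: Beacon beats Citadel beats Granite beats Beacon, a majority cycle.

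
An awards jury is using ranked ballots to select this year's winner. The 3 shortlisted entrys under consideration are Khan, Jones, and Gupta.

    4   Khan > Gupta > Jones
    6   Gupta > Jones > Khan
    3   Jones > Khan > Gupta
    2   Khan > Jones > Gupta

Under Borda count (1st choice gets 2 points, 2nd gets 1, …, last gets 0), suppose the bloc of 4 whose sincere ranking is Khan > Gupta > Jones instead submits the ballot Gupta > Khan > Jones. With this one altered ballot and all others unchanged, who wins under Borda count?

Gupta

Borda totals with the altered ballot: Khan 11, Jones 14, Gupta 20.
The winner is unchanged: still Gupta.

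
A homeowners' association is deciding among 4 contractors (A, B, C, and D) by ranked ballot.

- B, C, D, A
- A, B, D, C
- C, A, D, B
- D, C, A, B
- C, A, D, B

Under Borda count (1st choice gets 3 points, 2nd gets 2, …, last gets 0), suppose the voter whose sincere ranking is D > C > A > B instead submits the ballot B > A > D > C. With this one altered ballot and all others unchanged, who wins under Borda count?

A

Borda totals with the altered ballot: A 9, B 8, C 8, D 5.
The switch changes the winner from C to A.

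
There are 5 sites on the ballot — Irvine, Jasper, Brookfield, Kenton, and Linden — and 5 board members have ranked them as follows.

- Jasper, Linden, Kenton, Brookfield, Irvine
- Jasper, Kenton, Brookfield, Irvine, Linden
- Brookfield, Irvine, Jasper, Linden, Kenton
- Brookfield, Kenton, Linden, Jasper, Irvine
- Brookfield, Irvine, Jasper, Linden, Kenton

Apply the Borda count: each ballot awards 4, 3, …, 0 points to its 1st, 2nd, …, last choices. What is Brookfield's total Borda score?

Borda scores:
  Irvine: 0 + 1 + 3 + 0 + 3 = 7
  Jasper: 4 + 4 + 2 + 1 + 2 = 13
  Brookfield: 1 + 2 + 4 + 4 + 4 = 15
  Kenton: 2 + 3 + 0 + 3 + 0 = 8
  Linden: 3 + 0 + 1 + 2 + 1 = 7

15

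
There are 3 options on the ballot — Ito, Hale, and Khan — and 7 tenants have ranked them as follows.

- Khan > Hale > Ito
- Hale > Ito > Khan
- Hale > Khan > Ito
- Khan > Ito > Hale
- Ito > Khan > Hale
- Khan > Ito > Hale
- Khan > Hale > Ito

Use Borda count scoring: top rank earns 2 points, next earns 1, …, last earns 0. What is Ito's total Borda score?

5

Borda scores:
  Ito: 0 + 1 + 0 + 1 + 2 + 1 + 0 = 5
  Hale: 1 + 2 + 2 + 0 + 0 + 0 + 1 = 6
  Khan: 2 + 0 + 1 + 2 + 1 + 2 + 2 = 10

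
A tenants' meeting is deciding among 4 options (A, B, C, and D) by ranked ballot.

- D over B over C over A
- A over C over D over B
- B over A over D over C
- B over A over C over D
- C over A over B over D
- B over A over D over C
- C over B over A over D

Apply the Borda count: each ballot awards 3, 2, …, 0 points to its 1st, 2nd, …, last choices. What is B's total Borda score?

Borda scores:
  A: 0 + 3 + 2 + 2 + 2 + 2 + 1 = 12
  B: 2 + 0 + 3 + 3 + 1 + 3 + 2 = 14
  C: 1 + 2 + 0 + 1 + 3 + 0 + 3 = 10
  D: 3 + 1 + 1 + 0 + 0 + 1 + 0 = 6

14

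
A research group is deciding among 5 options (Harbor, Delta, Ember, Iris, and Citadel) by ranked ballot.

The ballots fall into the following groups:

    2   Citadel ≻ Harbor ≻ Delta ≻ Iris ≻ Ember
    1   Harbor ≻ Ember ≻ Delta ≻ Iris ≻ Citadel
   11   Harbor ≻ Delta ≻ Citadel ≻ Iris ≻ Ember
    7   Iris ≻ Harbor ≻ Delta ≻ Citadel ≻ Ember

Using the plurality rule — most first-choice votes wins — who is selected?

First-place vote totals:
  Harbor: 12
  Delta: 0
  Ember: 0
  Iris: 7
  Citadel: 2
Harbor has the most first-place votes.

Harbor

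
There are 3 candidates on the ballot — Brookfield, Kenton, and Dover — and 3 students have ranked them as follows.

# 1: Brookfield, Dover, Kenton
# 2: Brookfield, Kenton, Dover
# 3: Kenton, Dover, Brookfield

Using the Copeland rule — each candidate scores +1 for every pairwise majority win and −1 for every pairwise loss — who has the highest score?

Brookfield

Pairwise results:
  Brookfield vs Kenton: Brookfield wins 2–1.
  Brookfield vs Dover: Brookfield wins 2–1.
  Kenton vs Dover: Kenton wins 2–1.
Copeland scores (wins − losses):
  Brookfield: 2 − 0 = 2
  Kenton: 1 − 1 = 0
  Dover: 0 − 2 = -2
Brookfield has the best Copeland score.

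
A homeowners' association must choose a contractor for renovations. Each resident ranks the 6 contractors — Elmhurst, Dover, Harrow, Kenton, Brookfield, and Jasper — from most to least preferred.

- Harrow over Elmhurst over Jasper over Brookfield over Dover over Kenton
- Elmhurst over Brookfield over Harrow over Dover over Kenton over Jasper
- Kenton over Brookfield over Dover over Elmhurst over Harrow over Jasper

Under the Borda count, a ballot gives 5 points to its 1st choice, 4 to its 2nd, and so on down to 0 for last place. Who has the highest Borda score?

Borda scores:
  Elmhurst: 4 + 5 + 2 = 11
  Dover: 1 + 2 + 3 = 6
  Harrow: 5 + 3 + 1 = 9
  Kenton: 0 + 1 + 5 = 6
  Brookfield: 2 + 4 + 4 = 10
  Jasper: 3 + 0 + 0 = 3
Elmhurst has the highest total.

Elmhurst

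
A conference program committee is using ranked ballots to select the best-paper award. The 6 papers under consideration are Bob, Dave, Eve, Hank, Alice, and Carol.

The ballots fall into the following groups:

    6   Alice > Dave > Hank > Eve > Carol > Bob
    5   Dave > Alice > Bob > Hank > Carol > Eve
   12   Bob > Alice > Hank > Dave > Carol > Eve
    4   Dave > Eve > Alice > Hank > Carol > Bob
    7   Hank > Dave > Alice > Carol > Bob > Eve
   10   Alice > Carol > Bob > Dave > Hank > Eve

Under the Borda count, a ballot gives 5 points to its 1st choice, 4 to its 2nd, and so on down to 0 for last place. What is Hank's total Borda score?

117

Borda scores:
  Bob: 6·0 + 5·3 + 12·5 + 4·0 + 7·1 + 10·3 = 112
  Dave: 6·4 + 5·5 + 12·2 + 4·5 + 7·4 + 10·2 = 141
  Eve: 6·2 + 5·0 + 12·0 + 4·4 + 7·0 + 10·0 = 28
  Hank: 6·3 + 5·2 + 12·3 + 4·2 + 7·5 + 10·1 = 117
  Alice: 6·5 + 5·4 + 12·4 + 4·3 + 7·3 + 10·5 = 181
  Carol: 6·1 + 5·1 + 12·1 + 4·1 + 7·2 + 10·4 = 81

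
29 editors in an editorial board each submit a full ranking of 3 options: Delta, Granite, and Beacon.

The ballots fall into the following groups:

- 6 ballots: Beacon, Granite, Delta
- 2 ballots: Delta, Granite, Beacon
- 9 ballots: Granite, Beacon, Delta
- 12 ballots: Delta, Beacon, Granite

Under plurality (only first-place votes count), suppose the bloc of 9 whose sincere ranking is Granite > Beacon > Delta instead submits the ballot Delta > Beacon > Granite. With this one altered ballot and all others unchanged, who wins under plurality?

First-place totals with the altered ballot: Delta 23, Granite 0, Beacon 6.
The winner is unchanged: still Delta.

Delta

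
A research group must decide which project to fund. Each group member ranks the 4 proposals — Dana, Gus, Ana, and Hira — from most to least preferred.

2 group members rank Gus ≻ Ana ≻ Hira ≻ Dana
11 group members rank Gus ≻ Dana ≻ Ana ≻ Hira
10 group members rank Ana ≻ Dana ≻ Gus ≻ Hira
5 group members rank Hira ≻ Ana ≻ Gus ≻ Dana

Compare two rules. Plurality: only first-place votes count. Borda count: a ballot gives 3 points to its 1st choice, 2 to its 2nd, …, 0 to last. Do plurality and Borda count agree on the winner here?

No

Plurality first-place counts: Dana 0, Gus 13, Ana 10, Hira 5 → Gus.
Borda totals: Dana 42, Gus 54, Ana 55, Hira 17 → Ana.
The two rules disagree: plurality picks Gus, Borda picks Ana.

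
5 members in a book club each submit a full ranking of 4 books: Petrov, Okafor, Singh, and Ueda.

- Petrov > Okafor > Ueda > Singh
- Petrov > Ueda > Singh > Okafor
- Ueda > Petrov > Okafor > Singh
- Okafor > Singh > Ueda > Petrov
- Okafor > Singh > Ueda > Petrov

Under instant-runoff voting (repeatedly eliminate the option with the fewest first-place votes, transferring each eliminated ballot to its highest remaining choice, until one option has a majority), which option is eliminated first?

Round 1: Petrov 2, Okafor 2, Ueda 1, Singh 0. Singh has the fewest and is eliminated.
Round 2: Petrov 2, Okafor 2, Ueda 1. Ueda has the fewest and is eliminated.
Round 3: Petrov 3, Okafor 2. Petrov has a majority.

Singh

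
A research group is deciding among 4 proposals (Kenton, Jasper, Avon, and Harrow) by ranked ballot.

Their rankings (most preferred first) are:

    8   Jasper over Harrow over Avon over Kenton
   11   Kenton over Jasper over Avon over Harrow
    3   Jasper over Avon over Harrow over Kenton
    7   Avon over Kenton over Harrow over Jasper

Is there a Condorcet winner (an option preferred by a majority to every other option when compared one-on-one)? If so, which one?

Head-to-head results (29 voters total):
Kenton vs Jasper: Kenton wins 18–11.
Kenton vs Avon: Avon wins 18–11.
Kenton vs Harrow: Kenton wins 18–11.
Jasper vs Avon: Jasper wins 22–7.
Jasper vs Harrow: Jasper wins 22–7.
Avon vs Harrow: Avon wins 21–8.
No candidate beats all others: Kenton beats Jasper beats Avon beats Kenton, a majority cycle.

None — there is no Condorcet winner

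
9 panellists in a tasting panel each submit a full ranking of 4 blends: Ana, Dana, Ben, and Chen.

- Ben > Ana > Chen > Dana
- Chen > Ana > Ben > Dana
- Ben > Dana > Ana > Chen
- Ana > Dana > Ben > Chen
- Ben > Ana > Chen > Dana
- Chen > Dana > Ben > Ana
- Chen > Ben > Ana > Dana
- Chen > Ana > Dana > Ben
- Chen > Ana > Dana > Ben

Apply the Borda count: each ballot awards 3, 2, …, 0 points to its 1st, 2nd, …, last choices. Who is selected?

Chen

Borda scores:
  Ana: 2 + 2 + 1 + 3 + 2 + 0 + 1 + 2 + 2 = 15
  Dana: 0 + 0 + 2 + 2 + 0 + 2 + 0 + 1 + 1 = 8
  Ben: 3 + 1 + 3 + 1 + 3 + 1 + 2 + 0 + 0 = 14
  Chen: 1 + 3 + 0 + 0 + 1 + 3 + 3 + 3 + 3 = 17
Chen has the highest total.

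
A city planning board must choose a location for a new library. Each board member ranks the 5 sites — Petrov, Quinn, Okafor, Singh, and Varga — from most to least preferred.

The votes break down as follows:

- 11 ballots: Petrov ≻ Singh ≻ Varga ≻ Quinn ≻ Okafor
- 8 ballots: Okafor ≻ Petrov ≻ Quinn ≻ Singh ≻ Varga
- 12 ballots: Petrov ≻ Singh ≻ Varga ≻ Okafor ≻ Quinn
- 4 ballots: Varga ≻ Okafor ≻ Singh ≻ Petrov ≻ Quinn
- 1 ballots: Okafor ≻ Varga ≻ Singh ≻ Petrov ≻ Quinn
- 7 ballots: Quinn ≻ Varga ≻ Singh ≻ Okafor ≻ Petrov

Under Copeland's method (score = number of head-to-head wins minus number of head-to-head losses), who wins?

Pairwise results:
  Petrov vs Quinn: Petrov wins 36–7.
  Petrov vs Okafor: Petrov wins 23–20.
  Petrov vs Singh: Petrov wins 31–12.
  Petrov vs Varga: Petrov wins 31–12.
  Quinn vs Okafor: Okafor wins 25–18.
  Quinn vs Singh: Singh wins 28–15.
  Quinn vs Varga: Varga wins 28–15.
  Okafor vs Singh: Singh wins 30–13.
  Okafor vs Varga: Varga wins 34–9.
  Singh vs Varga: Singh wins 31–12.
Copeland scores (wins − losses):
  Petrov: 4 − 0 = 4
  Quinn: 0 − 4 = -4
  Okafor: 1 − 3 = -2
  Singh: 3 − 1 = 2
  Varga: 2 − 2 = 0
Petrov has the best Copeland score.

Petrov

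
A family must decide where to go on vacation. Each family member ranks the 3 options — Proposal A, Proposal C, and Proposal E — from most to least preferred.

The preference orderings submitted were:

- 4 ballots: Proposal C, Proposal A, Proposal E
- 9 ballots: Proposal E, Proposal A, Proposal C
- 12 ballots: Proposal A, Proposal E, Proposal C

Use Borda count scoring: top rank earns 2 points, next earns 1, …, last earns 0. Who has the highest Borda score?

Proposal A

Borda scores:
  Proposal A: 4·1 + 9·1 + 12·2 = 37
  Proposal C: 4·2 + 9·0 + 12·0 = 8
  Proposal E: 4·0 + 9·2 + 12·1 = 30
Proposal A has the highest total.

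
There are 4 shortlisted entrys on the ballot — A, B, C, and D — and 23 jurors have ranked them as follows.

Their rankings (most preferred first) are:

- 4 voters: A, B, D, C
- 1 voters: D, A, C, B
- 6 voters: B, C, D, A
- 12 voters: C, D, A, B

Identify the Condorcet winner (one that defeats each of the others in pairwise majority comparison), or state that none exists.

C

Head-to-head results (23 voters total):
A vs B: A wins 17–6.
A vs C: C wins 18–5.
A vs D: D wins 19–4.
B vs C: C wins 13–10.
B vs D: D wins 13–10.
C vs D: C wins 18–5.
C beats each rival — A (18–5), B (13–10), D (18–5) — so C is the Condorcet winner.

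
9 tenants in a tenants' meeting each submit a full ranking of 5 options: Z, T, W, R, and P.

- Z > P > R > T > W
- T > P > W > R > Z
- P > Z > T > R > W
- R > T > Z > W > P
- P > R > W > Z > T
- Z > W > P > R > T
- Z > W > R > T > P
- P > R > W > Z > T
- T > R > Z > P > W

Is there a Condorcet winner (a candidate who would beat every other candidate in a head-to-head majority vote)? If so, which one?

No Condorcet winner

Head-to-head results (9 voters total):
Z vs T: Z wins 6–3.
Z vs W: Z wins 6–3.
Z vs R: R wins 5–4.
Z vs P: Z wins 5–4.
T vs W: T wins 5–4.
T vs R: R wins 6–3.
T vs P: P wins 5–4.
W vs R: R wins 6–3.
W vs P: P wins 6–3.
R vs P: P wins 6–3.
No candidate beats all others: Z beats P beats R beats Z, a majority cycle.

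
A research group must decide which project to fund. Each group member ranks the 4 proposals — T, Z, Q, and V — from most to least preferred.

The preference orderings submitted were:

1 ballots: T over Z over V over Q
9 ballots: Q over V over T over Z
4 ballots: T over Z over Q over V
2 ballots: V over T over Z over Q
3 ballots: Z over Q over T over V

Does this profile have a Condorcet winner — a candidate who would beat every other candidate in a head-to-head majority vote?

No

Head-to-head results (19 voters total):
T vs Z: T wins 16–3.
T vs Q: Q wins 12–7.
T vs V: V wins 11–8.
Z vs Q: Z wins 10–9.
Z vs V: V wins 11–8.
Q vs V: Q wins 16–3.
No candidate beats all others: T beats Z beats Q beats T, a majority cycle.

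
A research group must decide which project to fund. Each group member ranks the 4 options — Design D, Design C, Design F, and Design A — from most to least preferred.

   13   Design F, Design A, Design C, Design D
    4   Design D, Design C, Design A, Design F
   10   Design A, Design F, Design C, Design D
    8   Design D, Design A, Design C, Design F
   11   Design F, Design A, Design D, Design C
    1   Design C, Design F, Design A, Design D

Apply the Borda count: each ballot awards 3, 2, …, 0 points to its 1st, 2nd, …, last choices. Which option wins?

Borda scores:
  Design D: 13·0 + 4·3 + 10·0 + 8·3 + 11·1 + 0 = 47
  Design C: 13·1 + 4·2 + 10·1 + 8·1 + 11·0 + 3 = 42
  Design F: 13·3 + 4·0 + 10·2 + 8·0 + 11·3 + 2 = 94
  Design A: 13·2 + 4·1 + 10·3 + 8·2 + 11·2 + 1 = 99
Design A has the highest total.

Design A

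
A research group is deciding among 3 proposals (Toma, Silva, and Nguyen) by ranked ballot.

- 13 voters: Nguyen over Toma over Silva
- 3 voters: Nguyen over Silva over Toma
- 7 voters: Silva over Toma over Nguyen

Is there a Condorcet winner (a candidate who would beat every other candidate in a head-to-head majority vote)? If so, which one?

Head-to-head results (23 voters total):
Toma vs Silva: Toma wins 13–10.
Toma vs Nguyen: Nguyen wins 16–7.
Silva vs Nguyen: Nguyen wins 16–7.
Nguyen beats each rival — Toma (16–7), Silva (16–7) — so Nguyen is the Condorcet winner.

Nguyen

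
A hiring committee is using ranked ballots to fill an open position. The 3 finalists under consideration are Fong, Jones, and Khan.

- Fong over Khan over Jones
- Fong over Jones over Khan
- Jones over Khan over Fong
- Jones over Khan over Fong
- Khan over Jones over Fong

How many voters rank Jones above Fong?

Ballots ranking Jones above Fong: 3.
Ballots ranking Fong above Jones: 2.
So 3 of 5 voters prefer Jones to Fong.

3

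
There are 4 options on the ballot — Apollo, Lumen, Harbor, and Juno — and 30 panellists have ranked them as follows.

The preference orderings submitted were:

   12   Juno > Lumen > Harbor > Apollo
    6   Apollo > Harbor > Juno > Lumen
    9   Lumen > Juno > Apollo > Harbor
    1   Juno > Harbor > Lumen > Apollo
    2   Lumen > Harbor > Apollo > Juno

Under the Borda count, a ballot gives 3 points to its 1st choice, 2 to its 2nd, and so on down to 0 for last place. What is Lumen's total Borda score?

58

Borda scores:
  Apollo: 12·0 + 6·3 + 9·1 + 0 + 2·1 = 29
  Lumen: 12·2 + 6·0 + 9·3 + 1 + 2·3 = 58
  Harbor: 12·1 + 6·2 + 9·0 + 2 + 2·2 = 30
  Juno: 12·3 + 6·1 + 9·2 + 3 + 2·0 = 63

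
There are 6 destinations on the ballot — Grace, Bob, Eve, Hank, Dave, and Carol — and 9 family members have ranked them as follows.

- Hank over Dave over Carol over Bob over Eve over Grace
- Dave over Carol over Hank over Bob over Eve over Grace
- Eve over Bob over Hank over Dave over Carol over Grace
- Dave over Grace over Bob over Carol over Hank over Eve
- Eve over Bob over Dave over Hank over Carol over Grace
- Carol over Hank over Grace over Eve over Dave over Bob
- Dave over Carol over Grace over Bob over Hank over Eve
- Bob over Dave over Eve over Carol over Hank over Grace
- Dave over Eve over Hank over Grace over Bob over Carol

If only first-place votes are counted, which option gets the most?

First-place vote totals:
  Grace: 0
  Bob: 1
  Eve: 2
  Hank: 1
  Dave: 4
  Carol: 1
Dave has the most first-place votes.

Dave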